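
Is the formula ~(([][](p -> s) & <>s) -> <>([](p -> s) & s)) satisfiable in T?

Unsatisfiable (every branch closes)

1. ~(([][](p -> s) & <>s) -> <>([](p -> s) & s)), u
2. [][](p -> s) & <>s, u   [~->-rule on 1]
3. ~<>([](p -> s) & s), u   [~->-rule on 1]
4. [][](p -> s), u   [&-rule on 2]
5. <>s, u   [&-rule on 2]
6. ~([](p -> s) & s), u   [~<>-rule on 3 via uRu]
7. [](p -> s), u   [[]-rule on 4 via uRu]
8. p -> s, u   [[]-rule on 7 via uRu]
9. ~[](p -> s), u   [~&-rule on 6 (branches; this branch)]
10. s, u   [->-rule on 8 (branches; this branch)]
11. s, v   [<>-rule on 5: fresh world v, uRv]
12. ~([](p -> s) & s), v   [~<>-rule on 3 via uRv]
13. [](p -> s), v   [[]-rule on 4 via uRv]
14. p -> s, v   [[]-rule on 7 via uRv]
15. ~[](p -> s), v   [~&-rule on 12 (branches; this branch)]
16. ~(p -> s), w   [~[]-rule on 9: fresh world w, uRw]
17. p, w   [~->-rule on 16]
18. ~s, w   [~->-rule on 16]
19. ~([](p -> s) & s), w   [~<>-rule on 3 via uRw]
20. [](p -> s), w   [[]-rule on 4 via uRw]
21. p -> s, w   [[]-rule on 7 via uRw]
22. s, w   [->-rule on 21 (branches; this branch)]
Accessibility: uRu, uRv, uRw, vRv, wRw
Branch closes: s and ~s both at w.
(One branch shown.) All branches close.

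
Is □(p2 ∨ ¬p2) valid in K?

Tableau for the negation ¬□(p2 ∨ ¬p2):
1. ¬□(p2 ∨ ¬p2), w0
2. ¬(p2 ∨ ¬p2), w1
3. ¬p2, w1
4. p2, w1
Accessibility: w0Rw1
Branch closes: p2 and ¬p2 both at w1.
Every branch of the negation's tableau closes; the branch above is one of them.

Valid in K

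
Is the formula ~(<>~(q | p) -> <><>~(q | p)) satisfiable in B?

1. ~(<>~(q | p) -> <><>~(q | p)), 0
2. <>~(q | p), 0
3. ~<><>~(q | p), 0
4. ~<>~(q | p), 0
5. q | p, 0
6. p, 0
7. ~(q | p), 1
8. ~q, 1
9. ~p, 1
10. ~<>~(q | p), 1
11. q | p, 1
12. p, 1
Accessibility: 0R0, 0R1, 1R0, 1R1
Branch closes: p and ~p both at 1.
(One branch shown.) All branches close.

No, unsatisfiable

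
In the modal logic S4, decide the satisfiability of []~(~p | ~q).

1. []~(~p | ~q), u
2. ~(~p | ~q), u
3. p, u
4. q, u
Accessibility: uRu

Satisfiable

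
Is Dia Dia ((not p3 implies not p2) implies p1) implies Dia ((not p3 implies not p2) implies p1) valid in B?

Tableau for the negation not (Dia Dia ((not p3 implies not p2) implies p1) implies Dia ((not p3 implies not p2) implies p1)):
1. not (Dia Dia ((not p3 implies not p2) implies p1) implies Dia ((not p3 implies not p2) implies p1)), 0
2. Dia Dia ((not p3 implies not p2) implies p1), 0
3. not Dia ((not p3 implies not p2) implies p1), 0
4. not ((not p3 implies not p2) implies p1), 0
5. not p3 implies not p2, 0
6. not p1, 0
7. not p2, 0
8. Dia ((not p3 implies not p2) implies p1), 1
9. not ((not p3 implies not p2) implies p1), 1
10. not p3 implies not p2, 1
11. not p1, 1
12. not p2, 1
13. (not p3 implies not p2) implies p1, 2
14. p1, 2
Accessibility: 0R0, 0R1, 1R0, 1R1, 1R2, 2R1, 2R2
The negation has an open branch (countermodel exists).

Invalid (countermodel exists)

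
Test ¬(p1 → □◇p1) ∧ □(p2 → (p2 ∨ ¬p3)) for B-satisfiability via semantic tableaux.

1. ¬(p1 → □◇p1) ∧ □(p2 → (p2 ∨ ¬p3)), w0
2. ¬(p1 → □◇p1), w0
3. □(p2 → (p2 ∨ ¬p3)), w0
4. p1, w0
5. ¬□◇p1, w0
6. p2 → (p2 ∨ ¬p3), w0
7. p2 ∨ ¬p3, w0
8. ¬p3, w0
9. ¬◇p1, w1
10. p2 → (p2 ∨ ¬p3), w1
11. ¬p1, w0
Accessibility: w0Rw0, w0Rw1, w1Rw0, w1Rw1
Branch closes: p1 and ¬p1 both at w0.
Every branch closes; the branch above is one of them.

Unsatisfiable (every branch closes)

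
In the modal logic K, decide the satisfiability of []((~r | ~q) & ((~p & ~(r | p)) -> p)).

Satisfiable (open branch found)

1. []((~r | ~q) & ((~p & ~(r | p)) -> p)), u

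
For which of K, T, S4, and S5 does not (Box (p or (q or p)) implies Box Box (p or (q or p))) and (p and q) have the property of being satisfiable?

K, T

S4-tableau for the formula:
1. not (Box (p or (q or p)) implies Box Box (p or (q or p))) and (p and q), u
2. not (Box (p or (q or p)) implies Box Box (p or (q or p))), u
3. p and q, u
4. Box (p or (q or p)), u
5. not Box Box (p or (q or p)), u
6. p, u
7. q, u
8. p or (q or p), u
9. q or p, u
10. not Box (p or (q or p)), v
11. p or (q or p), v
12. q or p, v
13. p, v
14. not (p or (q or p)), w
15. not p, w
16. not (q or p), w
17. not q, w
18. p or (q or p), w
19. q or p, w
20. p, w
Accessibility: uRu, uRv, uRw, vRv, vRw, wRw
Branch closes: p and not p both at w.
Every branch closes (one shown): unsatisfiable in S4, hence also in S5 (every S5-frame is an S4-frame).
T-tableau for the formula:
1. not (Box (p or (q or p)) implies Box Box (p or (q or p))) and (p and q), u
2. not (Box (p or (q or p)) implies Box Box (p or (q or p))), u
3. p and q, u
4. Box (p or (q or p)), u
5. not Box Box (p or (q or p)), u
6. p, u
7. q, u
8. p or (q or p), u
9. q or p, u
10. not Box (p or (q or p)), v
11. p or (q or p), v
12. q or p, v
13. p, v
14. not (p or (q or p)), w
15. not p, w
16. not (q or p), w
17. not q, w
Accessibility: uRu, uRv, vRv, vRw, wRw
Complete open branch: satisfiable in T, hence also in K (this T-model is also a K-model).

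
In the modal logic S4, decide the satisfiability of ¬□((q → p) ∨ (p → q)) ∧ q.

1. ¬□((q → p) ∨ (p → q)) ∧ q, 0
2. ¬□((q → p) ∨ (p → q)), 0
3. q, 0
4. ¬((q → p) ∨ (p → q)), 1
5. ¬(q → p), 1
6. ¬(p → q), 1
7. q, 1
8. ¬p, 1
9. p, 1
10. ¬q, 1
Accessibility: 0R0, 0R1, 1R1
Branch closes: p and ¬p both at 1.
(One branch shown.) All branches close.

Unsatisfiable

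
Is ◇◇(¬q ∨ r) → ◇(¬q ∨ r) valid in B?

Tableau for the negation ¬(◇◇(¬q ∨ r) → ◇(¬q ∨ r)):
1. ¬(◇◇(¬q ∨ r) → ◇(¬q ∨ r)), 0
2. ◇◇(¬q ∨ r), 0
3. ¬◇(¬q ∨ r), 0
4. ¬(¬q ∨ r), 0
5. q, 0
6. ¬r, 0
7. ◇(¬q ∨ r), 1
8. ¬(¬q ∨ r), 1
9. q, 1
10. ¬r, 1
11. ¬q ∨ r, 2
12. r, 2
Accessibility: 0R0, 0R1, 1R0, 1R1, 1R2, 2R1, 2R2
The negation has an open branch (countermodel exists).

No, not valid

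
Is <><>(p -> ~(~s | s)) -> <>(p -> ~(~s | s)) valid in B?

Not valid

Tableau for the negation ~(<><>(p -> ~(~s | s)) -> <>(p -> ~(~s | s))):
1. ~(<><>(p -> ~(~s | s)) -> <>(p -> ~(~s | s))), w0
2. <><>(p -> ~(~s | s)), w0
3. ~<>(p -> ~(~s | s)), w0
4. ~(p -> ~(~s | s)), w0
5. p, w0
6. ~s | s, w0
7. s, w0
8. <>(p -> ~(~s | s)), w1
9. ~(p -> ~(~s | s)), w1
10. p, w1
11. ~s | s, w1
12. s, w1
13. p -> ~(~s | s), w2
14. ~p, w2
Accessibility: w0Rw0, w0Rw1, w1Rw0, w1Rw1, w1Rw2, w2Rw1, w2Rw2
The negation has an open branch (countermodel exists).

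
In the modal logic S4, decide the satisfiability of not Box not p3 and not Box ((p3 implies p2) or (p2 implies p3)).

1. not Box not p3 and not Box ((p3 implies p2) or (p2 implies p3)), 0
2. not Box not p3, 0   [and-rule on 1]
3. not Box ((p3 implies p2) or (p2 implies p3)), 0   [and-rule on 1]
4. p3, 1   [neg-Box-rule on 2: fresh world 1, 0R1]
5. not ((p3 implies p2) or (p2 implies p3)), 2   [neg-Box-rule on 3: fresh world 2, 0R2]
6. not (p3 implies p2), 2   [neg-or-rule on 5]
7. not (p2 implies p3), 2   [neg-or-rule on 5]
8. p3, 2   [neg-implies-rule on 6]
9. not p2, 2   [neg-implies-rule on 6]
10. p2, 2   [neg-implies-rule on 7]
11. not p3, 2   [neg-implies-rule on 7]
Accessibility: 0R0, 0R1, 0R2, 1R1, 2R2
Branch closes: p2 and not p2 both at 2.
(One branch shown.) All branches close.

No, unsatisfiable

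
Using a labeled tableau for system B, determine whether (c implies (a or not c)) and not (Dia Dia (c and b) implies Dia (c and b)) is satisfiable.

1. (c implies (a or not c)) and not (Dia Dia (c and b) implies Dia (c and b)), 0
2. c implies (a or not c), 0
3. not (Dia Dia (c and b) implies Dia (c and b)), 0
4. Dia Dia (c and b), 0
5. not Dia (c and b), 0
6. not (c and b), 0
7. a or not c, 0
8. not b, 0
9. not c, 0
10. Dia (c and b), 1
11. not (c and b), 1
12. not b, 1
13. c and b, 2
14. c, 2
15. b, 2
Accessibility: 0R0, 0R1, 1R0, 1R1, 1R2, 2R1, 2R2

Satisfiable (open branch found)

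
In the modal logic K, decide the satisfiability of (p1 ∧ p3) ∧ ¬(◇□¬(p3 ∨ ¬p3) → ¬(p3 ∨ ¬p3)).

1. (p1 ∧ p3) ∧ ¬(◇□¬(p3 ∨ ¬p3) → ¬(p3 ∨ ¬p3)), u
2. p1 ∧ p3, u
3. ¬(◇□¬(p3 ∨ ¬p3) → ¬(p3 ∨ ¬p3)), u
4. p1, u
5. p3, u
6. ◇□¬(p3 ∨ ¬p3), u
7. p3 ∨ ¬p3, u
8. □¬(p3 ∨ ¬p3), v
Accessibility: uRv

Satisfiable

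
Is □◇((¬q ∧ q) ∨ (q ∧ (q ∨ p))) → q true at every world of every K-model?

Tableau for the negation ¬(□◇((¬q ∧ q) ∨ (q ∧ (q ∨ p))) → q):
1. ¬(□◇((¬q ∧ q) ∨ (q ∧ (q ∨ p))) → q), 0
2. □◇((¬q ∧ q) ∨ (q ∧ (q ∨ p))), 0   [¬→-rule on 1]
3. ¬q, 0   [¬→-rule on 1]
The negation has an open branch (countermodel exists).

No, not valid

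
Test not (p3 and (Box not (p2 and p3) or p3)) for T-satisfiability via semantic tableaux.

Yes, satisfiable

1. not (p3 and (Box not (p2 and p3) or p3)), u
2. not (Box not (p2 and p3) or p3), u
3. not Box not (p2 and p3), u
4. not p3, u
5. p2 and p3, v
6. p2, v
7. p3, v
Accessibility: uRu, uRv, vRv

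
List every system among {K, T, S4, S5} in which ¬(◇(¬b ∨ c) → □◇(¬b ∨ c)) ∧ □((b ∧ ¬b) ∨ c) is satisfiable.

K-tableau for the formula:
1. ¬(◇(¬b ∨ c) → □◇(¬b ∨ c)) ∧ □((b ∧ ¬b) ∨ c), u
2. ¬(◇(¬b ∨ c) → □◇(¬b ∨ c)), u   [∧-rule on 1]
3. □((b ∧ ¬b) ∨ c), u   [∧-rule on 1]
4. ◇(¬b ∨ c), u   [¬→-rule on 2]
5. ¬□◇(¬b ∨ c), u   [¬→-rule on 2]
6. ¬b ∨ c, v   [◇-rule on 4: fresh world v, uRv]
7. (b ∧ ¬b) ∨ c, v   [□-rule on 3 via uRv]
8. c, v   [∨-rule on 6 (branches; this branch)]
9. ¬◇(¬b ∨ c), w   [¬□-rule on 5: fresh world w, uRw]
10. (b ∧ ¬b) ∨ c, w   [□-rule on 3 via uRw]
11. c, w   [∨-rule on 10 (branches; this branch)]
Accessibility: uRv, uRw
Complete open branch: satisfiable in K.
T-tableau for the formula:
1. ¬(◇(¬b ∨ c) → □◇(¬b ∨ c)) ∧ □((b ∧ ¬b) ∨ c), u
2. ¬(◇(¬b ∨ c) → □◇(¬b ∨ c)), u   [∧-rule on 1]
3. □((b ∧ ¬b) ∨ c), u   [∧-rule on 1]
4. ◇(¬b ∨ c), u   [¬→-rule on 2]
5. ¬□◇(¬b ∨ c), u   [¬→-rule on 2]
6. (b ∧ ¬b) ∨ c, u   [□-rule on 3 via uRu]
7. c, u   [∨-rule on 6 (branches; this branch)]
8. ¬b ∨ c, v   [◇-rule on 4: fresh world v, uRv]
9. (b ∧ ¬b) ∨ c, v   [□-rule on 3 via uRv]
10. c, v   [∨-rule on 8 (branches; this branch)]
11. ¬◇(¬b ∨ c), w   [¬□-rule on 5: fresh world w, uRw]
12. (b ∧ ¬b) ∨ c, w   [□-rule on 3 via uRw]
13. ¬(¬b ∨ c), w   [¬◇-rule on 11 via wRw]
14. b, w   [¬∨-rule on 13]
15. ¬c, w   [¬∨-rule on 13]
16. b ∧ ¬b, w   [∨-rule on 12 (branches; this branch)]
17. ¬b, w   [∧-rule on 16]
Accessibility: uRu, uRv, uRw, vRv, wRw
Branch closes: b and ¬b both at w.
Every branch closes (one shown): unsatisfiable in T, hence also in S4, S5 (every S4/S5-frame is a T-frame).

K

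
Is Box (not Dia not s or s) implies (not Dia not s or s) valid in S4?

Yes, valid

Tableau for the negation not (Box (not Dia not s or s) implies (not Dia not s or s)):
1. not (Box (not Dia not s or s) implies (not Dia not s or s)), u
2. Box (not Dia not s or s), u   [neg-implies-rule on 1]
3. not (not Dia not s or s), u   [neg-implies-rule on 1]
4. Dia not s, u   [neg-or-rule on 3]
5. not s, u   [neg-or-rule on 3]
6. not Dia not s or s, u   [Box-rule on 2 via uRu]
7. not Dia not s, u   [or-rule on 6 (branches; this branch)]
8. s, u   [neg-Dia-rule on 7 via uRu]
Accessibility: uRu
Branch closes: s and not s both at u.
All branches of the negation close; one closing branch shown above.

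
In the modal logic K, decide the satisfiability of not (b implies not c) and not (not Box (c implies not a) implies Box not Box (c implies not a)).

Yes, satisfiable

1. not (b implies not c) and not (not Box (c implies not a) implies Box not Box (c implies not a)), u
2. not (b implies not c), u   [and-rule on 1]
3. not (not Box (c implies not a) implies Box not Box (c implies not a)), u   [and-rule on 1]
4. b, u   [neg-implies-rule on 2]
5. c, u   [neg-implies-rule on 2]
6. not Box (c implies not a), u   [neg-implies-rule on 3]
7. not Box not Box (c implies not a), u   [neg-implies-rule on 3]
8. not (c implies not a), v   [neg-Box-rule on 6: fresh world v, uRv]
9. c, v   [neg-implies-rule on 8]
10. a, v   [neg-implies-rule on 8]
11. Box (c implies not a), w   [neg-Box-rule on 7: fresh world w, uRw]
Accessibility: uRv, uRw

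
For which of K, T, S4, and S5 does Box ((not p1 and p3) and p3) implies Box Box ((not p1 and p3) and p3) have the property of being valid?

S4, S5

T-tableau for the negation not (Box ((not p1 and p3) and p3) implies Box Box ((not p1 and p3) and p3)):
1. not (Box ((not p1 and p3) and p3) implies Box Box ((not p1 and p3) and p3)), 0
2. Box ((not p1 and p3) and p3), 0   [neg-implies-rule on 1]
3. not Box Box ((not p1 and p3) and p3), 0   [neg-implies-rule on 1]
4. (not p1 and p3) and p3, 0   [Box-rule on 2 via 0R0]
5. not p1 and p3, 0   [and-rule on 4]
6. p3, 0   [and-rule on 4]
7. not p1, 0   [and-rule on 5]
8. not Box ((not p1 and p3) and p3), 1   [neg-Box-rule on 3: fresh world 1, 0R1]
9. (not p1 and p3) and p3, 1   [Box-rule on 2 via 0R1]
10. not p1 and p3, 1   [and-rule on 9]
11. p3, 1   [and-rule on 9]
12. not p1, 1   [and-rule on 10]
13. not ((not p1 and p3) and p3), 2   [neg-Box-rule on 8: fresh world 2, 1R2]
14. not p3, 2   [neg-and-rule on 13 (branches; this branch)]
Accessibility: 0R0, 0R1, 1R1, 1R2, 2R2
Complete open branch: countermodel on a T-frame, so not valid in T, nor in K (the same frame is also a K-frame).
S4-tableau for the negation not (Box ((not p1 and p3) and p3) implies Box Box ((not p1 and p3) and p3)):
1. not (Box ((not p1 and p3) and p3) implies Box Box ((not p1 and p3) and p3)), 0
2. Box ((not p1 and p3) and p3), 0   [neg-implies-rule on 1]
3. not Box Box ((not p1 and p3) and p3), 0   [neg-implies-rule on 1]
4. (not p1 and p3) and p3, 0   [Box-rule on 2 via 0R0]
5. not p1 and p3, 0   [and-rule on 4]
6. p3, 0   [and-rule on 4]
7. not p1, 0   [and-rule on 5]
8. not Box ((not p1 and p3) and p3), 1   [neg-Box-rule on 3: fresh world 1, 0R1]
9. (not p1 and p3) and p3, 1   [Box-rule on 2 via 0R1]
10. not p1 and p3, 1   [and-rule on 9]
11. p3, 1   [and-rule on 9]
12. not p1, 1   [and-rule on 10]
13. not ((not p1 and p3) and p3), 2   [neg-Box-rule on 8: fresh world 2, 1R2]
14. (not p1 and p3) and p3, 2   [Box-rule on 2 via 0R2]
15. not p1 and p3, 2   [and-rule on 14]
16. p3, 2   [and-rule on 14]
17. not p1, 2   [and-rule on 15]
18. not (not p1 and p3), 2   [neg-and-rule on 13 (branches; this branch)]
19. not p3, 2   [neg-and-rule on 18 (branches; this branch)]
Accessibility: 0R0, 0R1, 0R2, 1R1, 1R2, 2R2
Branch closes: p3 and not p3 both at 2.
Every branch closes (one shown): valid in S4, hence also in S5 (every theorem of S4 is a theorem of S5).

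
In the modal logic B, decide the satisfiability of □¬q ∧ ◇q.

Unsatisfiable

1. □¬q ∧ ◇q, 0
2. □¬q, 0   [∧-rule on 1]
3. ◇q, 0   [∧-rule on 1]
4. ¬q, 0   [□-rule on 2 via 0R0]
5. q, 1   [◇-rule on 3: fresh world 1, 0R1]
6. ¬q, 1   [□-rule on 2 via 0R1]
Accessibility: 0R0, 0R1, 1R0, 1R1
Branch closes: q and ¬q both at 1.
Every branch closes; the branch above is one of them.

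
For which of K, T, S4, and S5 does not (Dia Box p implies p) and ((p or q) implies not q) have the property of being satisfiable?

K, T, S4

S5-tableau for the formula:
1. not (Dia Box p implies p) and ((p or q) implies not q), u
2. not (Dia Box p implies p), u
3. (p or q) implies not q, u
4. Dia Box p, u
5. not p, u
6. not (p or q), u
7. not q, u
8. Box p, v
9. p, u
Accessibility: uRu, uRv, vRu, vRv
Branch closes: p and not p both at u.
Every branch closes (one shown): unsatisfiable in S5.
S4-tableau for the formula:
1. not (Dia Box p implies p) and ((p or q) implies not q), u
2. not (Dia Box p implies p), u
3. (p or q) implies not q, u
4. Dia Box p, u
5. not p, u
6. not q, u
7. Box p, v
8. p, v
Accessibility: uRu, uRv, vRv
Complete open branch: satisfiable in S4, hence also in K, T (this S4-model is also a K-model and a T-model).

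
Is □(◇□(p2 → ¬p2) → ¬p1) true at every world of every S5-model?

Not valid

Tableau for the negation ¬□(◇□(p2 → ¬p2) → ¬p1):
1. ¬□(◇□(p2 → ¬p2) → ¬p1), u
2. ¬(◇□(p2 → ¬p2) → ¬p1), v
3. ◇□(p2 → ¬p2), v
4. p1, v
5. □(p2 → ¬p2), w
6. p2 → ¬p2, u
7. p2 → ¬p2, v
8. p2 → ¬p2, w
9. ¬p2, u
10. ¬p2, v
11. ¬p2, w
Accessibility: uRu, uRv, uRw, vRu, vRv, vRw, wRu, wRv, wRw
The negation has an open branch (countermodel exists).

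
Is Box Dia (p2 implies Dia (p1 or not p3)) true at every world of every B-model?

No, not valid

Tableau for the negation not Box Dia (p2 implies Dia (p1 or not p3)):
1. not Box Dia (p2 implies Dia (p1 or not p3)), w0
2. not Dia (p2 implies Dia (p1 or not p3)), w1
3. not (p2 implies Dia (p1 or not p3)), w0
4. p2, w0
5. not Dia (p1 or not p3), w0
6. not (p2 implies Dia (p1 or not p3)), w1
7. p2, w1
8. not Dia (p1 or not p3), w1
9. not (p1 or not p3), w0
10. not p1, w0
11. p3, w0
12. not (p1 or not p3), w1
13. not p1, w1
14. p3, w1
Accessibility: w0Rw0, w0Rw1, w1Rw0, w1Rw1
The negation has an open branch (countermodel exists).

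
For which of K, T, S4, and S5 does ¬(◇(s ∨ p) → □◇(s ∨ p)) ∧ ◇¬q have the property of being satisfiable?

K, T, S4

S5-tableau for the formula:
1. ¬(◇(s ∨ p) → □◇(s ∨ p)) ∧ ◇¬q, u
2. ¬(◇(s ∨ p) → □◇(s ∨ p)), u   [∧-rule on 1]
3. ◇¬q, u   [∧-rule on 1]
4. ◇(s ∨ p), u   [¬→-rule on 2]
5. ¬□◇(s ∨ p), u   [¬→-rule on 2]
6. ¬q, v   [◇-rule on 3: fresh world v, uRv]
7. s ∨ p, w   [◇-rule on 4: fresh world w, uRw]
8. p, w   [∨-rule on 7 (branches; this branch)]
9. ¬◇(s ∨ p), x   [¬□-rule on 5: fresh world x, uRx]
10. ¬(s ∨ p), u   [¬◇-rule on 9 via xRu]
11. ¬s, u   [¬∨-rule on 10]
12. ¬p, u   [¬∨-rule on 10]
13. ¬(s ∨ p), v   [¬◇-rule on 9 via xRv]
14. ¬s, v   [¬∨-rule on 13]
15. ¬p, v   [¬∨-rule on 13]
16. ¬(s ∨ p), w   [¬◇-rule on 9 via xRw]
17. ¬s, w   [¬∨-rule on 16]
18. ¬p, w   [¬∨-rule on 16]
Accessibility: uRu, uRv, uRw, uRx, vRu, vRv, vRw, vRx, wRu, wRv, wRw, wRx, xRu, xRv, xRw, xRx
Branch closes: p and ¬p both at w.
Every branch closes (one shown): unsatisfiable in S5.
S4-tableau for the formula:
1. ¬(◇(s ∨ p) → □◇(s ∨ p)) ∧ ◇¬q, u
2. ¬(◇(s ∨ p) → □◇(s ∨ p)), u   [∧-rule on 1]
3. ◇¬q, u   [∧-rule on 1]
4. ◇(s ∨ p), u   [¬→-rule on 2]
5. ¬□◇(s ∨ p), u   [¬→-rule on 2]
6. ¬q, v   [◇-rule on 3: fresh world v, uRv]
7. s ∨ p, w   [◇-rule on 4: fresh world w, uRw]
8. p, w   [∨-rule on 7 (branches; this branch)]
9. ¬◇(s ∨ p), x   [¬□-rule on 5: fresh world x, uRx]
10. ¬(s ∨ p), x   [¬◇-rule on 9 via xRx]
11. ¬s, x   [¬∨-rule on 10]
12. ¬p, x   [¬∨-rule on 10]
Accessibility: uRu, uRv, uRw, uRx, vRv, wRw, xRx
Complete open branch: satisfiable in S4, hence also in K, T (this S4-model is also a K-model and a T-model).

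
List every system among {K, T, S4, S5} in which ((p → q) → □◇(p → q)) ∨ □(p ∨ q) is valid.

S5

S5-tableau for the negation ¬(((p → q) → □◇(p → q)) ∨ □(p ∨ q)):
1. ¬(((p → q) → □◇(p → q)) ∨ □(p ∨ q)), w0
2. ¬((p → q) → □◇(p → q)), w0
3. ¬□(p ∨ q), w0
4. p → q, w0
5. ¬□◇(p → q), w0
6. q, w0
7. ¬(p ∨ q), w1
8. ¬p, w1
9. ¬q, w1
10. ¬◇(p → q), w2
11. ¬(p → q), w0
12. p, w0
13. ¬q, w0
Accessibility: w0Rw0, w0Rw1, w0Rw2, w1Rw0, w1Rw1, w1Rw2, w2Rw0, w2Rw1, w2Rw2
Branch closes: q and ¬q both at w0.
Every branch closes (one shown): valid in S5.
S4-tableau for the negation ¬(((p → q) → □◇(p → q)) ∨ □(p ∨ q)):
1. ¬(((p → q) → □◇(p → q)) ∨ □(p ∨ q)), w0
2. ¬((p → q) → □◇(p → q)), w0
3. ¬□(p ∨ q), w0
4. p → q, w0
5. ¬□◇(p → q), w0
6. q, w0
7. ¬(p ∨ q), w1
8. ¬p, w1
9. ¬q, w1
10. ¬◇(p → q), w2
11. ¬(p → q), w2
12. p, w2
13. ¬q, w2
Accessibility: w0Rw0, w0Rw1, w0Rw2, w1Rw1, w2Rw2
Complete open branch: countermodel on an S4-frame, so not valid in S4, nor in K, T (the same frame is also a K-frame and a T-frame).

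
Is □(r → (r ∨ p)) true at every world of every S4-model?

Tableau for the negation ¬□(r → (r ∨ p)):
1. ¬□(r → (r ∨ p)), u
2. ¬(r → (r ∨ p)), v
3. r, v
4. ¬(r ∨ p), v
5. ¬r, v
6. ¬p, v
Accessibility: uRu, uRv, vRv
Branch closes: r and ¬r both at v.
Every branch of the negation's tableau closes; the branch above is one of them.

Valid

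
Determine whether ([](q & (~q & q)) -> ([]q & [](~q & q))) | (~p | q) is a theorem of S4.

Tableau for the negation ~(([](q & (~q & q)) -> ([]q & [](~q & q))) | (~p | q)):
1. ~(([](q & (~q & q)) -> ([]q & [](~q & q))) | (~p | q)), u
2. ~([](q & (~q & q)) -> ([]q & [](~q & q))), u   [~|-rule on 1]
3. ~(~p | q), u   [~|-rule on 1]
4. [](q & (~q & q)), u   [~->-rule on 2]
5. ~([]q & [](~q & q)), u   [~->-rule on 2]
6. p, u   [~|-rule on 3]
7. ~q, u   [~|-rule on 3]
8. q & (~q & q), u   [[]-rule on 4 via uRu]
9. q, u   [&-rule on 8]
10. ~q & q, u   [&-rule on 8]
Accessibility: uRu
Branch closes: q and ~q both at u.
All branches of the negation close; one closing branch shown above.

Valid in S4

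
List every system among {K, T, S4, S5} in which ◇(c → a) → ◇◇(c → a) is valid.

T-tableau for the negation ¬(◇(c → a) → ◇◇(c → a)):
1. ¬(◇(c → a) → ◇◇(c → a)), u
2. ◇(c → a), u
3. ¬◇◇(c → a), u
4. ¬◇(c → a), u
5. ¬(c → a), u
6. c, u
7. ¬a, u
8. c → a, v
9. ¬◇(c → a), v
10. ¬(c → a), v
11. c, v
12. ¬a, v
13. a, v
Accessibility: uRu, uRv, vRv
Branch closes: a and ¬a both at v.
Every branch closes (one shown): valid in T, hence also in S4, S5 (every theorem of T is a theorem of S4 and S5).
K-tableau for the negation ¬(◇(c → a) → ◇◇(c → a)):
1. ¬(◇(c → a) → ◇◇(c → a)), u
2. ◇(c → a), u
3. ¬◇◇(c → a), u
4. c → a, v
5. ¬◇(c → a), v
6. a, v
Accessibility: uRv
Complete open branch: countermodel on a K-frame, so not valid in K.

T, S4, S5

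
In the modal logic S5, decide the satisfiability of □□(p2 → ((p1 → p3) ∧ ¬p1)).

1. □□(p2 → ((p1 → p3) ∧ ¬p1)), w0
2. □(p2 → ((p1 → p3) ∧ ¬p1)), w0
3. p2 → ((p1 → p3) ∧ ¬p1), w0
4. (p1 → p3) ∧ ¬p1, w0
5. p1 → p3, w0
6. ¬p1, w0
7. p3, w0
Accessibility: w0Rw0

Satisfiable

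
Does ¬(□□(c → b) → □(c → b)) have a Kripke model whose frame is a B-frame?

1. ¬(□□(c → b) → □(c → b)), w0
2. □□(c → b), w0   [¬→-rule on 1]
3. ¬□(c → b), w0   [¬→-rule on 1]
4. □(c → b), w0   [□-rule on 2 via w0Rw0]
5. c → b, w0   [□-rule on 4 via w0Rw0]
6. b, w0   [→-rule on 5 (branches; this branch)]
7. ¬(c → b), w1   [¬□-rule on 3: fresh world w1, w0Rw1]
8. c, w1   [¬→-rule on 7]
9. ¬b, w1   [¬→-rule on 7]
10. □(c → b), w1   [□-rule on 2 via w0Rw1]
11. c → b, w1   [□-rule on 4 via w0Rw1]
12. b, w1   [→-rule on 11 (branches; this branch)]
Accessibility: w0Rw0, w0Rw1, w1Rw0, w1Rw1
Branch closes: b and ¬b both at w1.
(One branch shown.) All branches close.

Unsatisfiable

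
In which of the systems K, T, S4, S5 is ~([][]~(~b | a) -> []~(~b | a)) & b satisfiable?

K

T-tableau for the formula:
1. ~([][]~(~b | a) -> []~(~b | a)) & b, w0
2. ~([][]~(~b | a) -> []~(~b | a)), w0
3. b, w0
4. [][]~(~b | a), w0
5. ~[]~(~b | a), w0
6. []~(~b | a), w0
7. ~(~b | a), w0
8. ~a, w0
9. ~b | a, w1
10. []~(~b | a), w1
11. ~(~b | a), w1
12. b, w1
13. ~a, w1
14. a, w1
Accessibility: w0Rw0, w0Rw1, w1Rw1
Branch closes: a and ~a both at w1.
Every branch closes (one shown): unsatisfiable in T, hence also in S4, S5 (every S4/S5-frame is a T-frame).
K-tableau for the formula:
1. ~([][]~(~b | a) -> []~(~b | a)) & b, w0
2. ~([][]~(~b | a) -> []~(~b | a)), w0
3. b, w0
4. [][]~(~b | a), w0
5. ~[]~(~b | a), w0
6. ~b | a, w1
7. []~(~b | a), w1
8. a, w1
Accessibility: w0Rw1
Complete open branch: satisfiable in K.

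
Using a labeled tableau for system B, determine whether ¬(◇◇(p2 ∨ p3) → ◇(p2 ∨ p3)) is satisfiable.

1. ¬(◇◇(p2 ∨ p3) → ◇(p2 ∨ p3)), u
2. ◇◇(p2 ∨ p3), u
3. ¬◇(p2 ∨ p3), u
4. ¬(p2 ∨ p3), u
5. ¬p2, u
6. ¬p3, u
7. ◇(p2 ∨ p3), v
8. ¬(p2 ∨ p3), v
9. ¬p2, v
10. ¬p3, v
11. p2 ∨ p3, w
12. p3, w
Accessibility: uRu, uRv, vRu, vRv, vRw, wRv, wRw

Satisfiable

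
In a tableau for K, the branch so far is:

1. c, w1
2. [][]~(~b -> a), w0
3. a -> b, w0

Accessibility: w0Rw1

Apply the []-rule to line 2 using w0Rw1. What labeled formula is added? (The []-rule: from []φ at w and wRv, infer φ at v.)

[]~(~b -> a), w1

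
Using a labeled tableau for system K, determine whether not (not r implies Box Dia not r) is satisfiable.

1. not (not r implies Box Dia not r), 0
2. not r, 0
3. not Box Dia not r, 0
4. not Dia not r, 1
Accessibility: 0R1

Satisfiable (open branch found)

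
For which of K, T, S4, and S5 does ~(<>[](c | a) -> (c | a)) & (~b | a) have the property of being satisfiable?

S4-tableau for the formula:
1. ~(<>[](c | a) -> (c | a)) & (~b | a), w0
2. ~(<>[](c | a) -> (c | a)), w0   [&-rule on 1]
3. ~b | a, w0   [&-rule on 1]
4. <>[](c | a), w0   [~->-rule on 2]
5. ~(c | a), w0   [~->-rule on 2]
6. ~c, w0   [~|-rule on 5]
7. ~a, w0   [~|-rule on 5]
8. ~b, w0   [|-rule on 3 (branches; this branch)]
9. [](c | a), w1   [<>-rule on 4: fresh world w1, w0Rw1]
10. c | a, w1   [[]-rule on 9 via w1Rw1]
11. a, w1   [|-rule on 10 (branches; this branch)]
Accessibility: w0Rw0, w0Rw1, w1Rw1
Complete open branch: satisfiable in S4, hence also in K, T (this S4-model is also a K-model and a T-model).
S5-tableau for the formula:
1. ~(<>[](c | a) -> (c | a)) & (~b | a), w0
2. ~(<>[](c | a) -> (c | a)), w0   [&-rule on 1]
3. ~b | a, w0   [&-rule on 1]
4. <>[](c | a), w0   [~->-rule on 2]
5. ~(c | a), w0   [~->-rule on 2]
6. ~c, w0   [~|-rule on 5]
7. ~a, w0   [~|-rule on 5]
8. ~b, w0   [|-rule on 3 (branches; this branch)]
9. [](c | a), w1   [<>-rule on 4: fresh world w1, w0Rw1]
10. c | a, w0   [[]-rule on 9 via w1Rw0]
11. c | a, w1   [[]-rule on 9 via w1Rw1]
12. a, w0   [|-rule on 10 (branches; this branch)]
Accessibility: w0Rw0, w0Rw1, w1Rw0, w1Rw1
Branch closes: a and ~a both at w0.
Every branch closes (one shown): unsatisfiable in S5.

K, T, S4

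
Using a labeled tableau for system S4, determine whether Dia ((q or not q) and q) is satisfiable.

1. Dia ((q or not q) and q), u
2. (q or not q) and q, v   [Dia-rule on 1: fresh world v, uRv]
3. q or not q, v   [and-rule on 2]
4. q, v   [and-rule on 2]
Accessibility: uRu, uRv, vRv

Satisfiable (open branch found)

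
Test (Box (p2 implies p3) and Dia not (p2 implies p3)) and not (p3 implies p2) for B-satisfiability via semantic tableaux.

1. (Box (p2 implies p3) and Dia not (p2 implies p3)) and not (p3 implies p2), u
2. Box (p2 implies p3) and Dia not (p2 implies p3), u   [and-rule on 1]
3. not (p3 implies p2), u   [and-rule on 1]
4. Box (p2 implies p3), u   [and-rule on 2]
5. Dia not (p2 implies p3), u   [and-rule on 2]
6. p3, u   [neg-implies-rule on 3]
7. not p2, u   [neg-implies-rule on 3]
8. p2 implies p3, u   [Box-rule on 4 via uRu]
9. not (p2 implies p3), v   [Dia-rule on 5: fresh world v, uRv]
10. p2, v   [neg-implies-rule on 9]
11. not p3, v   [neg-implies-rule on 9]
12. p2 implies p3, v   [Box-rule on 4 via uRv]
13. p3, v   [implies-rule on 12 (branches; this branch)]
Accessibility: uRu, uRv, vRu, vRv
Branch closes: p3 and not p3 both at v.
All branches of the tableau close; one closing branch shown above.

Unsatisfiable (every branch closes)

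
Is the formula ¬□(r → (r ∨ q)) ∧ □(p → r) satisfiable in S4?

No, unsatisfiable

1. ¬□(r → (r ∨ q)) ∧ □(p → r), 0
2. ¬□(r → (r ∨ q)), 0
3. □(p → r), 0
4. p → r, 0
5. r, 0
6. ¬(r → (r ∨ q)), 1
7. r, 1
8. ¬(r ∨ q), 1
9. ¬r, 1
10. ¬q, 1
Accessibility: 0R0, 0R1, 1R1
Branch closes: r and ¬r both at 1.
Every branch closes; the branch above is one of them.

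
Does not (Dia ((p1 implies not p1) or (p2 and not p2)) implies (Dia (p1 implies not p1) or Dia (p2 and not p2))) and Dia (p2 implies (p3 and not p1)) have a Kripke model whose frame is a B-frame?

No, unsatisfiable

1. not (Dia ((p1 implies not p1) or (p2 and not p2)) implies (Dia (p1 implies not p1) or Dia (p2 and not p2))) and Dia (p2 implies (p3 and not p1)), 0
2. not (Dia ((p1 implies not p1) or (p2 and not p2)) implies (Dia (p1 implies not p1) or Dia (p2 and not p2))), 0
3. Dia (p2 implies (p3 and not p1)), 0
4. Dia ((p1 implies not p1) or (p2 and not p2)), 0
5. not (Dia (p1 implies not p1) or Dia (p2 and not p2)), 0
6. not Dia (p1 implies not p1), 0
7. not Dia (p2 and not p2), 0
8. not (p1 implies not p1), 0
9. p1, 0
10. not (p2 and not p2), 0
11. p2, 0
12. p2 implies (p3 and not p1), 1
13. not (p1 implies not p1), 1
14. p1, 1
15. not (p2 and not p2), 1
16. not p2, 1
17. (p1 implies not p1) or (p2 and not p2), 2
18. not (p1 implies not p1), 2
19. p1, 2
20. not (p2 and not p2), 2
21. p1 implies not p1, 2
22. p2, 2
23. not p1, 2
Accessibility: 0R0, 0R1, 0R2, 1R0, 1R1, 2R0, 2R2
Branch closes: p1 and not p1 both at 2.
All branches of the tableau close; one closing branch shown above.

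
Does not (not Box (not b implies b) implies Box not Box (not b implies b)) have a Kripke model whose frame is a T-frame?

Yes, satisfiable

1. not (not Box (not b implies b) implies Box not Box (not b implies b)), w0
2. not Box (not b implies b), w0
3. not Box not Box (not b implies b), w0
4. not (not b implies b), w1
5. not b, w1
6. Box (not b implies b), w2
7. not b implies b, w2
8. b, w2
Accessibility: w0Rw0, w0Rw1, w0Rw2, w1Rw1, w2Rw2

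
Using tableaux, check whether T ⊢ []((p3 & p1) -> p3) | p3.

Tableau for the negation ~([]((p3 & p1) -> p3) | p3):
1. ~([]((p3 & p1) -> p3) | p3), 0
2. ~[]((p3 & p1) -> p3), 0
3. ~p3, 0
4. ~((p3 & p1) -> p3), 1
5. p3 & p1, 1
6. ~p3, 1
7. p3, 1
8. p1, 1
Accessibility: 0R0, 0R1, 1R1
Branch closes: p3 and ~p3 both at 1.
All branches of the negation close; one closing branch shown above.

Yes, valid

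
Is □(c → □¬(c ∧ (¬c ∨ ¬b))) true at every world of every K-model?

Invalid (countermodel exists)

Tableau for the negation ¬□(c → □¬(c ∧ (¬c ∨ ¬b))):
1. ¬□(c → □¬(c ∧ (¬c ∨ ¬b))), u
2. ¬(c → □¬(c ∧ (¬c ∨ ¬b))), v
3. c, v
4. ¬□¬(c ∧ (¬c ∨ ¬b)), v
5. c ∧ (¬c ∨ ¬b), w
6. c, w
7. ¬c ∨ ¬b, w
8. ¬b, w
Accessibility: uRv, vRw
The negation has an open branch (countermodel exists).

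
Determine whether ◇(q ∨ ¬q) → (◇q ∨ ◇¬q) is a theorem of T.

Tableau for the negation ¬(◇(q ∨ ¬q) → (◇q ∨ ◇¬q)):
1. ¬(◇(q ∨ ¬q) → (◇q ∨ ◇¬q)), 0
2. ◇(q ∨ ¬q), 0
3. ¬(◇q ∨ ◇¬q), 0
4. ¬◇q, 0
5. ¬◇¬q, 0
6. ¬q, 0
7. q, 0
Accessibility: 0R0
Branch closes: q and ¬q both at 0.
Every branch of the negation's tableau closes; the branch above is one of them.

Valid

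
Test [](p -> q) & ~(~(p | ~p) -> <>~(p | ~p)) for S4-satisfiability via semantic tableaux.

1. [](p -> q) & ~(~(p | ~p) -> <>~(p | ~p)), w0
2. [](p -> q), w0
3. ~(~(p | ~p) -> <>~(p | ~p)), w0
4. ~(p | ~p), w0
5. ~<>~(p | ~p), w0
6. ~p, w0
7. p, w0
Accessibility: w0Rw0
Branch closes: p and ~p both at w0.
(One branch shown.) All branches close.

Unsatisfiable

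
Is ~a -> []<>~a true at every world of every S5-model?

Tableau for the negation ~(~a -> []<>~a):
1. ~(~a -> []<>~a), w0
2. ~a, w0
3. ~[]<>~a, w0
4. ~<>~a, w1
5. a, w0
Accessibility: w0Rw0, w0Rw1, w1Rw0, w1Rw1
Branch closes: a and ~a both at w0.
Every branch of the negation's tableau closes; the branch above is one of them.

Valid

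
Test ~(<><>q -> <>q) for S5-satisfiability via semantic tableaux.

Unsatisfiable

1. ~(<><>q -> <>q), u
2. <><>q, u   [~->-rule on 1]
3. ~<>q, u   [~->-rule on 1]
4. ~q, u   [~<>-rule on 3 via uRu]
5. <>q, v   [<>-rule on 2: fresh world v, uRv]
6. ~q, v   [~<>-rule on 3 via uRv]
7. q, w   [<>-rule on 5: fresh world w, vRw]
8. ~q, w   [~<>-rule on 3 via uRw]
Accessibility: uRu, uRv, uRw, vRu, vRv, vRw, wRu, wRv, wRw
Branch closes: q and ~q both at w.
(One branch shown.) All branches close.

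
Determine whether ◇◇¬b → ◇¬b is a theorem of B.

Tableau for the negation ¬(◇◇¬b → ◇¬b):
1. ¬(◇◇¬b → ◇¬b), 0
2. ◇◇¬b, 0   [¬→-rule on 1]
3. ¬◇¬b, 0   [¬→-rule on 1]
4. b, 0   [¬◇-rule on 3 via 0R0]
5. ◇¬b, 1   [◇-rule on 2: fresh world 1, 0R1]
6. b, 1   [¬◇-rule on 3 via 0R1]
7. ¬b, 2   [◇-rule on 5: fresh world 2, 1R2]
Accessibility: 0R0, 0R1, 1R0, 1R1, 1R2, 2R1, 2R2
The negation has an open branch (countermodel exists).

No, not valid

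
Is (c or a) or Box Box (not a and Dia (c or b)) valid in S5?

No, not valid

Tableau for the negation not ((c or a) or Box Box (not a and Dia (c or b))):
1. not ((c or a) or Box Box (not a and Dia (c or b))), u
2. not (c or a), u
3. not Box Box (not a and Dia (c or b)), u
4. not c, u
5. not a, u
6. not Box (not a and Dia (c or b)), v
7. not (not a and Dia (c or b)), w
8. not Dia (c or b), w
9. not (c or b), u
10. not b, u
11. not (c or b), v
12. not c, v
13. not b, v
14. not (c or b), w
15. not c, w
16. not b, w
Accessibility: uRu, uRv, uRw, vRu, vRv, vRw, wRu, wRv, wRw
The negation has an open branch (countermodel exists).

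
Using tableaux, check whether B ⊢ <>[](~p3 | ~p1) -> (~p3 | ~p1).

Valid

Tableau for the negation ~(<>[](~p3 | ~p1) -> (~p3 | ~p1)):
1. ~(<>[](~p3 | ~p1) -> (~p3 | ~p1)), w0
2. <>[](~p3 | ~p1), w0   [~->-rule on 1]
3. ~(~p3 | ~p1), w0   [~->-rule on 1]
4. p3, w0   [~|-rule on 3]
5. p1, w0   [~|-rule on 3]
6. [](~p3 | ~p1), w1   [<>-rule on 2: fresh world w1, w0Rw1]
7. ~p3 | ~p1, w0   [[]-rule on 6 via w1Rw0]
8. ~p3 | ~p1, w1   [[]-rule on 6 via w1Rw1]
9. ~p1, w0   [|-rule on 7 (branches; this branch)]
Accessibility: w0Rw0, w0Rw1, w1Rw0, w1Rw1
Branch closes: p1 and ~p1 both at w0.
Every branch of the negation's tableau closes; the branch above is one of them.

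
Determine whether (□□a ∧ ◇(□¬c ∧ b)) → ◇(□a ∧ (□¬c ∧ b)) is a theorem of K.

Yes, valid

Tableau for the negation ¬((□□a ∧ ◇(□¬c ∧ b)) → ◇(□a ∧ (□¬c ∧ b))):
1. ¬((□□a ∧ ◇(□¬c ∧ b)) → ◇(□a ∧ (□¬c ∧ b))), 0
2. □□a ∧ ◇(□¬c ∧ b), 0
3. ¬◇(□a ∧ (□¬c ∧ b)), 0
4. □□a, 0
5. ◇(□¬c ∧ b), 0
6. □¬c ∧ b, 1
7. □¬c, 1
8. b, 1
9. ¬(□a ∧ (□¬c ∧ b)), 1
10. □a, 1
11. ¬(□¬c ∧ b), 1
12. ¬□¬c, 1
13. c, 2
14. ¬c, 2
Accessibility: 0R1, 1R2
Branch closes: c and ¬c both at 2.
Every branch of the negation's tableau closes; the branch above is one of them.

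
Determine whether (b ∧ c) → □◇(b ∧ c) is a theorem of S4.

Tableau for the negation ¬((b ∧ c) → □◇(b ∧ c)):
1. ¬((b ∧ c) → □◇(b ∧ c)), w0
2. b ∧ c, w0
3. ¬□◇(b ∧ c), w0
4. b, w0
5. c, w0
6. ¬◇(b ∧ c), w1
7. ¬(b ∧ c), w1
8. ¬c, w1
Accessibility: w0Rw0, w0Rw1, w1Rw1
The negation has an open branch (countermodel exists).

Invalid (countermodel exists)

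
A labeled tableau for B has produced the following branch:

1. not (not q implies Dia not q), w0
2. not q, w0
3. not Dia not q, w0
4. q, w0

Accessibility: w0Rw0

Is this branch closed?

Closed

Both q and not q appear at w0.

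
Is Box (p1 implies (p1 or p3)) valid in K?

Tableau for the negation not Box (p1 implies (p1 or p3)):
1. not Box (p1 implies (p1 or p3)), u
2. not (p1 implies (p1 or p3)), v   [neg-Box-rule on 1: fresh world v, uRv]
3. p1, v   [neg-implies-rule on 2]
4. not (p1 or p3), v   [neg-implies-rule on 2]
5. not p1, v   [neg-or-rule on 4]
6. not p3, v   [neg-or-rule on 4]
Accessibility: uRv
Branch closes: p1 and not p1 both at v.
All branches of the negation close; one closing branch shown above.

Yes, valid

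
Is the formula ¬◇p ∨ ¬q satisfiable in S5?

Yes, satisfiable

1. ¬◇p ∨ ¬q, w0
2. ¬q, w0   [∨-rule on 1 (branches; this branch)]
Accessibility: w0Rw0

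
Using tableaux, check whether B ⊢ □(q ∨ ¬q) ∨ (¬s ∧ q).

Yes, valid

Tableau for the negation ¬(□(q ∨ ¬q) ∨ (¬s ∧ q)):
1. ¬(□(q ∨ ¬q) ∨ (¬s ∧ q)), 0
2. ¬□(q ∨ ¬q), 0
3. ¬(¬s ∧ q), 0
4. ¬q, 0
5. ¬(q ∨ ¬q), 1
6. ¬q, 1
7. q, 1
Accessibility: 0R0, 0R1, 1R0, 1R1
Branch closes: q and ¬q both at 1.
Every branch of the negation's tableau closes; the branch above is one of them.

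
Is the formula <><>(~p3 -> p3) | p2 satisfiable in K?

1. <><>(~p3 -> p3) | p2, w0
2. p2, w0

Satisfiable (open branch found)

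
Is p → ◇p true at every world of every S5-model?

Valid in S5

Tableau for the negation ¬(p → ◇p):
1. ¬(p → ◇p), w0
2. p, w0   [¬→-rule on 1]
3. ¬◇p, w0   [¬→-rule on 1]
4. ¬p, w0   [¬◇-rule on 3 via w0Rw0]
Accessibility: w0Rw0
Branch closes: p and ¬p both at w0.
Every branch of the negation's tableau closes; the branch above is one of them.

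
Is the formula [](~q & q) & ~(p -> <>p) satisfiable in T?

1. [](~q & q) & ~(p -> <>p), w0
2. [](~q & q), w0
3. ~(p -> <>p), w0
4. p, w0
5. ~<>p, w0
6. ~q & q, w0
7. ~q, w0
8. q, w0
Accessibility: w0Rw0
Branch closes: q and ~q both at w0.
(One branch shown.) All branches close.

Unsatisfiable (every branch closes)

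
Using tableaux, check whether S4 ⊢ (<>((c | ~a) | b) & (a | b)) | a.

Tableau for the negation ~((<>((c | ~a) | b) & (a | b)) | a):
1. ~((<>((c | ~a) | b) & (a | b)) | a), 0
2. ~(<>((c | ~a) | b) & (a | b)), 0   [~|-rule on 1]
3. ~a, 0   [~|-rule on 1]
4. ~(a | b), 0   [~&-rule on 2 (branches; this branch)]
5. ~b, 0   [~|-rule on 4]
Accessibility: 0R0
The negation has an open branch (countermodel exists).

Not valid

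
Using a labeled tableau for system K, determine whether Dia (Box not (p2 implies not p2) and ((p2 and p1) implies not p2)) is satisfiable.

1. Dia (Box not (p2 implies not p2) and ((p2 and p1) implies not p2)), 0
2. Box not (p2 implies not p2) and ((p2 and p1) implies not p2), 1
3. Box not (p2 implies not p2), 1
4. (p2 and p1) implies not p2, 1
5. not p2, 1
Accessibility: 0R1

Satisfiable (open branch found)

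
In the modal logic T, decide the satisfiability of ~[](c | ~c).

Unsatisfiable

1. ~[](c | ~c), 0
2. ~(c | ~c), 1
3. ~c, 1
4. c, 1
Accessibility: 0R0, 0R1, 1R1
Branch closes: c and ~c both at 1.
All branches of the tableau close; one closing branch shown above.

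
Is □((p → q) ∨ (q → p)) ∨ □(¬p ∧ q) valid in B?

Tableau for the negation ¬(□((p → q) ∨ (q → p)) ∨ □(¬p ∧ q)):
1. ¬(□((p → q) ∨ (q → p)) ∨ □(¬p ∧ q)), w0
2. ¬□((p → q) ∨ (q → p)), w0   [¬∨-rule on 1]
3. ¬□(¬p ∧ q), w0   [¬∨-rule on 1]
4. ¬((p → q) ∨ (q → p)), w1   [¬□-rule on 2: fresh world w1, w0Rw1]
5. ¬(p → q), w1   [¬∨-rule on 4]
6. ¬(q → p), w1   [¬∨-rule on 4]
7. p, w1   [¬→-rule on 5]
8. ¬q, w1   [¬→-rule on 5]
9. q, w1   [¬→-rule on 6]
10. ¬p, w1   [¬→-rule on 6]
Accessibility: w0Rw0, w0Rw1, w1Rw0, w1Rw1
Branch closes: q and ¬q both at w1.
Every branch of the negation's tableau closes; the branch above is one of them.

Yes, valid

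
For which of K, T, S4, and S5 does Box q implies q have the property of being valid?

T, S4, S5

K-tableau for the negation not (Box q implies q):
1. not (Box q implies q), u
2. Box q, u
3. not q, u
Complete open branch: countermodel on a K-frame, so not valid in K.
T-tableau for the negation not (Box q implies q):
1. not (Box q implies q), u
2. Box q, u
3. not q, u
4. q, u
Accessibility: uRu
Branch closes: q and not q both at u.
Every branch closes (one shown): valid in T, hence also in S4, S5 (every theorem of T is a theorem of S4 and S5).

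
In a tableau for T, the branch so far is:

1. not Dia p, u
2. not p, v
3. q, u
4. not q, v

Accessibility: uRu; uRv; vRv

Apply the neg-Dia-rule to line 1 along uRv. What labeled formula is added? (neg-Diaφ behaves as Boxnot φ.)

not p, v

neg-Diaφ behaves as Boxnot φ: propagate the negated body to each accessible world.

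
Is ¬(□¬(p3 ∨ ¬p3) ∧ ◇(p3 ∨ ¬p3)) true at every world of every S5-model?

Tableau for the negation □¬(p3 ∨ ¬p3) ∧ ◇(p3 ∨ ¬p3):
1. □¬(p3 ∨ ¬p3) ∧ ◇(p3 ∨ ¬p3), 0
2. □¬(p3 ∨ ¬p3), 0   [∧-rule on 1]
3. ◇(p3 ∨ ¬p3), 0   [∧-rule on 1]
4. ¬(p3 ∨ ¬p3), 0   [□-rule on 2 via 0R0]
5. ¬p3, 0   [¬∨-rule on 4]
6. p3, 0   [¬∨-rule on 4]
Accessibility: 0R0
Branch closes: p3 and ¬p3 both at 0.
All branches of the negation close; one closing branch shown above.

Valid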